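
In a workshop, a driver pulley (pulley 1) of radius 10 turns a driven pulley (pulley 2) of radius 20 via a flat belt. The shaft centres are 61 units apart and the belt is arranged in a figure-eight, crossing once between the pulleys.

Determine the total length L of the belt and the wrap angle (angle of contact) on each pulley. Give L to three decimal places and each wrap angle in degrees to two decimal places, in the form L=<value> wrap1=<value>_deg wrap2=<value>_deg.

L=231.324 wrap1=238.92_deg wrap2=238.92_deg

crossed belt: β = asin((r1+r2)/C) = asin(30/61) = 29.4592°
wrap1 = wrap2 = π + 2β = 238.9183°
tangent length = C·cosβ = 53.1131
L = (r1+r2)·wrap + 2·C·cosβ = 30·4.1699 + 2·53.1131 = 231.3235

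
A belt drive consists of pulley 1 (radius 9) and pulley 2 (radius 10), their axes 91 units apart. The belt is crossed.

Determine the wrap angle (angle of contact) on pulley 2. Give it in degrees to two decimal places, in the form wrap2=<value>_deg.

crossed belt: β = asin((r1+r2)/C) = asin(19/91) = 12.0515°
wrap1 = wrap2 = π + 2β = 204.1030°

wrap2=204.10_deg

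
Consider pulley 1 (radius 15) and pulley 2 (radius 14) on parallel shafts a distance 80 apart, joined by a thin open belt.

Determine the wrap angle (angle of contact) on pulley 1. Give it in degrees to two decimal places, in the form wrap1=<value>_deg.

open belt: β = asin((r2−r1)/C) = asin(-1/80) = -0.7162°
wrap1 = π − 2β = 181.4324°
wrap2 = π + 2β = 178.5676°

wrap1=181.43_deg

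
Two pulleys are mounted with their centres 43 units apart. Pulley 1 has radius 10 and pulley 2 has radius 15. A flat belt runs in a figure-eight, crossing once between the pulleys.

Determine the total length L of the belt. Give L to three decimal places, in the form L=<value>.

L=179.533

crossed belt: β = asin((r1+r2)/C) = asin(25/43) = 35.5487°
wrap1 = wrap2 = π + 2β = 251.0975°
tangent length = C·cosβ = 34.9857
L = (r1+r2)·wrap + 2·C·cosβ = 25·4.3825 + 2·34.9857 = 179.5334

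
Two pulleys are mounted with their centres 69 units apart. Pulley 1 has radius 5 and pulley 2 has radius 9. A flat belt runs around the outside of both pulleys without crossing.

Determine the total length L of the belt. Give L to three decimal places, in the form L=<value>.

L=182.214

open belt: β = asin((r2−r1)/C) = asin(4/69) = 3.3234°
wrap1 = π − 2β = 173.3533°
wrap2 = π + 2β = 186.6467°
tangent length = C·cosβ = 68.8840
L = r1·wrap1 + r2·wrap2 + 2·C·cosβ = 5·3.0256 + 9·3.2576 + 2·68.8840 = 182.2142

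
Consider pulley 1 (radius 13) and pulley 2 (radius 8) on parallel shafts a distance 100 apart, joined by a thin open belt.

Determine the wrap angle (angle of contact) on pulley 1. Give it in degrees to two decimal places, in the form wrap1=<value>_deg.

wrap1=185.73_deg

open belt: β = asin((r2−r1)/C) = asin(-5/100) = -2.8660°
wrap1 = π − 2β = 185.7320°
wrap2 = π + 2β = 174.2680°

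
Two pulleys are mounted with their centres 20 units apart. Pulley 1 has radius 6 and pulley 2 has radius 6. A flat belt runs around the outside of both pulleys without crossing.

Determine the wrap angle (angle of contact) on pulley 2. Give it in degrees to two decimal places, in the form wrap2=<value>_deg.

open belt: β = asin((r2−r1)/C) = asin(0/20) = 0.0000°
wrap1 = π − 2β = 180.0000°
wrap2 = π + 2β = 180.0000°

wrap2=180.00_deg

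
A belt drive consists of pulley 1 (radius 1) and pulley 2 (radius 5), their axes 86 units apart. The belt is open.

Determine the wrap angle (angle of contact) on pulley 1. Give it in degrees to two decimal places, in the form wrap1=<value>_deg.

wrap1=174.67_deg

open belt: β = asin((r2−r1)/C) = asin(4/86) = 2.6659°
wrap1 = π − 2β = 174.6682°
wrap2 = π + 2β = 185.3318°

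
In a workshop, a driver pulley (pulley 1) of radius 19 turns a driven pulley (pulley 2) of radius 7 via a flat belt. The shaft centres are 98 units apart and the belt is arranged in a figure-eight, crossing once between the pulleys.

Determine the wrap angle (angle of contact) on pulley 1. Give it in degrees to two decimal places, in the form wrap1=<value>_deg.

crossed belt: β = asin((r1+r2)/C) = asin(26/98) = 15.3851°
wrap1 = wrap2 = π + 2β = 210.7703°

wrap1=210.77_deg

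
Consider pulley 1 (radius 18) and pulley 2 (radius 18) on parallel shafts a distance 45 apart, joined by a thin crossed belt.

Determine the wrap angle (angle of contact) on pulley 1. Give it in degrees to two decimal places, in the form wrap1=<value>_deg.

crossed belt: β = asin((r1+r2)/C) = asin(36/45) = 53.1301°
wrap1 = wrap2 = π + 2β = 286.2602°

wrap1=286.26_deg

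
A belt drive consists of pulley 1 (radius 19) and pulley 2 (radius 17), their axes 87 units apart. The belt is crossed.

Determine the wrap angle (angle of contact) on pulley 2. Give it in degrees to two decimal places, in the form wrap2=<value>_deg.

crossed belt: β = asin((r1+r2)/C) = asin(36/87) = 24.4433°
wrap1 = wrap2 = π + 2β = 228.8867°

wrap2=228.89_deg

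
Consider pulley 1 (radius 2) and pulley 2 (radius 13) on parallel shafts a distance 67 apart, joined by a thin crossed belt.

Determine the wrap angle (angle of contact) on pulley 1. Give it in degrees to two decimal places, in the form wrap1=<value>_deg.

wrap1=205.87_deg

crossed belt: β = asin((r1+r2)/C) = asin(15/67) = 12.9371°
wrap1 = wrap2 = π + 2β = 205.8741°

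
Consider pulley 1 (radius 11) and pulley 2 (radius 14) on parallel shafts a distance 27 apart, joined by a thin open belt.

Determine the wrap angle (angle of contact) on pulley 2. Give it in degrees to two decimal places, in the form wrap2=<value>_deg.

wrap2=192.76_deg

open belt: β = asin((r2−r1)/C) = asin(3/27) = 6.3794°
wrap1 = π − 2β = 167.2413°
wrap2 = π + 2β = 192.7587°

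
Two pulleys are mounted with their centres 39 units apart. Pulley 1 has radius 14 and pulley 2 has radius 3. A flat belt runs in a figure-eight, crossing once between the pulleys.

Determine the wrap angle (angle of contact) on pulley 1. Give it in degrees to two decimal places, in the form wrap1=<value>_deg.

crossed belt: β = asin((r1+r2)/C) = asin(17/39) = 25.8424°
wrap1 = wrap2 = π + 2β = 231.6848°

wrap1=231.68_deg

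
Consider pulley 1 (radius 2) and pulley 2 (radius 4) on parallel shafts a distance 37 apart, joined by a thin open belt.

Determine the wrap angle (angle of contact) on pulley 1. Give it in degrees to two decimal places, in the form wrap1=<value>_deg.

wrap1=173.80_deg

open belt: β = asin((r2−r1)/C) = asin(2/37) = 3.0986°
wrap1 = π − 2β = 173.8028°
wrap2 = π + 2β = 186.1972°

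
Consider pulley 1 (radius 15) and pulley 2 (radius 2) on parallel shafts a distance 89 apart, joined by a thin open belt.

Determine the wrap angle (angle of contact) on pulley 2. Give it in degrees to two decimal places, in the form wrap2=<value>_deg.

wrap2=163.20_deg

open belt: β = asin((r2−r1)/C) = asin(-13/89) = -8.3991°
wrap1 = π − 2β = 196.7982°
wrap2 = π + 2β = 163.2018°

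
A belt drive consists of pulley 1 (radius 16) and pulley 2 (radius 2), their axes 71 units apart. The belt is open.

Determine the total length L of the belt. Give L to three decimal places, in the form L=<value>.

L=201.318

open belt: β = asin((r2−r1)/C) = asin(-14/71) = -11.3723°
wrap1 = π − 2β = 202.7446°
wrap2 = π + 2β = 157.2554°
tangent length = C·cosβ = 69.6060
L = r1·wrap1 + r2·wrap2 + 2·C·cosβ = 16·3.5386 + 2·2.7446 + 2·69.6060 = 201.3183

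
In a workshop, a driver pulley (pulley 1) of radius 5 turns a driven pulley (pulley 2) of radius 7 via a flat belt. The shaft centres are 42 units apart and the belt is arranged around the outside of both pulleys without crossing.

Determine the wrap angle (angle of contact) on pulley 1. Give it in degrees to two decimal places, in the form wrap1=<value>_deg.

wrap1=174.54_deg

open belt: β = asin((r2−r1)/C) = asin(2/42) = 2.7294°
wrap1 = π − 2β = 174.5412°
wrap2 = π + 2β = 185.4588°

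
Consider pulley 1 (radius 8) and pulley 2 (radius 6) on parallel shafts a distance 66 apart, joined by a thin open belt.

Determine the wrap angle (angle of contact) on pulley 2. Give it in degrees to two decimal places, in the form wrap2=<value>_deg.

wrap2=176.53_deg

open belt: β = asin((r2−r1)/C) = asin(-2/66) = -1.7365°
wrap1 = π − 2β = 183.4730°
wrap2 = π + 2β = 176.5270°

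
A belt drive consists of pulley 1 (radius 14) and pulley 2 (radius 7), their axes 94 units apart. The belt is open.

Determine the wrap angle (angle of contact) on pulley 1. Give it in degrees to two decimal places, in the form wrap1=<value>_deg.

wrap1=188.54_deg

open belt: β = asin((r2−r1)/C) = asin(-7/94) = -4.2707°
wrap1 = π − 2β = 188.5413°
wrap2 = π + 2β = 171.4587°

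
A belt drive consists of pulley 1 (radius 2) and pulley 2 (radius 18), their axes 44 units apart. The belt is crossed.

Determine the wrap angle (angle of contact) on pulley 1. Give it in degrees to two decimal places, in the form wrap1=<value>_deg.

wrap1=234.07_deg

crossed belt: β = asin((r1+r2)/C) = asin(20/44) = 27.0357°
wrap1 = wrap2 = π + 2β = 234.0714°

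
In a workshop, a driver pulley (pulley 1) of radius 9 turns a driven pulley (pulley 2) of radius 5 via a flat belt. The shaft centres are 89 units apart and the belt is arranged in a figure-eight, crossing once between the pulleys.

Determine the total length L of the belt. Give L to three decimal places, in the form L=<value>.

L=224.189

crossed belt: β = asin((r1+r2)/C) = asin(14/89) = 9.0504°
wrap1 = wrap2 = π + 2β = 198.1008°
tangent length = C·cosβ = 87.8920
L = (r1+r2)·wrap + 2·C·cosβ = 14·3.4575 + 2·87.8920 = 224.1891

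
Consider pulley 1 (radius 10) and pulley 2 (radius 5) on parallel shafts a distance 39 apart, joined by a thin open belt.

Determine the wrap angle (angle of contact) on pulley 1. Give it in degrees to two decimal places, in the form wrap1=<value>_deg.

wrap1=194.73_deg

open belt: β = asin((r2−r1)/C) = asin(-5/39) = -7.3659°
wrap1 = π − 2β = 194.7318°
wrap2 = π + 2β = 165.2682°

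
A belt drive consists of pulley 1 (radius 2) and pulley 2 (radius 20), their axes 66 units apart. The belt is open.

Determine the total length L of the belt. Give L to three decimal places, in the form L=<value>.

L=206.055

open belt: β = asin((r2−r1)/C) = asin(18/66) = 15.8266°
wrap1 = π − 2β = 148.3468°
wrap2 = π + 2β = 211.6532°
tangent length = C·cosβ = 63.4980
L = r1·wrap1 + r2·wrap2 + 2·C·cosβ = 2·2.5891 + 20·3.6940 + 2·63.4980 = 206.0553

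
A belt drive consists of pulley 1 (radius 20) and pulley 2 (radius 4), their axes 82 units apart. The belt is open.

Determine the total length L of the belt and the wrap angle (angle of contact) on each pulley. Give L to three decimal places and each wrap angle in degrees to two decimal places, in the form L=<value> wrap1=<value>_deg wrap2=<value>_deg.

L=242.530 wrap1=202.50_deg wrap2=157.50_deg

open belt: β = asin((r2−r1)/C) = asin(-16/82) = -11.2518°
wrap1 = π − 2β = 202.5037°
wrap2 = π + 2β = 157.4963°
tangent length = C·cosβ = 80.4239
L = r1·wrap1 + r2·wrap2 + 2·C·cosβ = 20·3.5344 + 4·2.7488 + 2·80.4239 = 242.5302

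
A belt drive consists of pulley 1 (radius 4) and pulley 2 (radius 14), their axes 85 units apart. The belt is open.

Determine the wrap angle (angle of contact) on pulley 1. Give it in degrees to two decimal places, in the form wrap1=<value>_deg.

wrap1=166.49_deg

open belt: β = asin((r2−r1)/C) = asin(10/85) = 6.7563°
wrap1 = π − 2β = 166.4873°
wrap2 = π + 2β = 193.5127°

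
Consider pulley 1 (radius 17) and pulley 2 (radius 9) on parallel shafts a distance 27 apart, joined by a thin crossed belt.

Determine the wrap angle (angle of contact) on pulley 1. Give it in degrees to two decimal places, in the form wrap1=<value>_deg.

wrap1=328.72_deg

crossed belt: β = asin((r1+r2)/C) = asin(26/27) = 74.3575°
wrap1 = wrap2 = π + 2β = 328.7151°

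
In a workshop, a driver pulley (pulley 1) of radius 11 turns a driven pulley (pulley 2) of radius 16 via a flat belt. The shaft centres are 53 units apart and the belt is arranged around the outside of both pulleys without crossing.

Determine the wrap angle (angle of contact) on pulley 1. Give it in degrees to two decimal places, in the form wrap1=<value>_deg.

wrap1=169.17_deg

open belt: β = asin((r2−r1)/C) = asin(5/53) = 5.4133°
wrap1 = π − 2β = 169.1734°
wrap2 = π + 2β = 190.8266°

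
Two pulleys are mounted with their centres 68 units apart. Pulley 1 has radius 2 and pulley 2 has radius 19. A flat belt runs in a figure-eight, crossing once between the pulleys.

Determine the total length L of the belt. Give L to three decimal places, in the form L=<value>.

L=208.512

crossed belt: β = asin((r1+r2)/C) = asin(21/68) = 17.9883°
wrap1 = wrap2 = π + 2β = 215.9767°
tangent length = C·cosβ = 64.6761
L = (r1+r2)·wrap + 2·C·cosβ = 21·3.7695 + 2·64.6761 = 208.5118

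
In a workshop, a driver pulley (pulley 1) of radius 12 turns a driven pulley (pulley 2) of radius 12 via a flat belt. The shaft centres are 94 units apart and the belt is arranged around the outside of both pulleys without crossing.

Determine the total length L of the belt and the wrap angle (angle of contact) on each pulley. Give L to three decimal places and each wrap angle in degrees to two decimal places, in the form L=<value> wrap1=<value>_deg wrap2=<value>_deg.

open belt: β = asin((r2−r1)/C) = asin(0/94) = 0.0000°
wrap1 = π − 2β = 180.0000°
wrap2 = π + 2β = 180.0000°
tangent length = C·cosβ = 94.0000
L = r1·wrap1 + r2·wrap2 + 2·C·cosβ = 12·3.1416 + 12·3.1416 + 2·94.0000 = 263.3982

L=263.398 wrap1=180.00_deg wrap2=180.00_deg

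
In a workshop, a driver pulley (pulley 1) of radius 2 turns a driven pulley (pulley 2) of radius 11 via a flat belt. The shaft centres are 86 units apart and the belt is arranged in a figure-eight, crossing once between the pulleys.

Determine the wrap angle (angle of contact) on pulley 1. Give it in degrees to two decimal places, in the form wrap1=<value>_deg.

crossed belt: β = asin((r1+r2)/C) = asin(13/86) = 8.6943°
wrap1 = wrap2 = π + 2β = 197.3886°

wrap1=197.39_deg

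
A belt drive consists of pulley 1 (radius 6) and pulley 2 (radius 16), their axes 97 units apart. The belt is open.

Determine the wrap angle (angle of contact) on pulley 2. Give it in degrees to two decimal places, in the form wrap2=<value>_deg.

wrap2=191.83_deg

open belt: β = asin((r2−r1)/C) = asin(10/97) = 5.9173°
wrap1 = π − 2β = 168.1654°
wrap2 = π + 2β = 191.8346°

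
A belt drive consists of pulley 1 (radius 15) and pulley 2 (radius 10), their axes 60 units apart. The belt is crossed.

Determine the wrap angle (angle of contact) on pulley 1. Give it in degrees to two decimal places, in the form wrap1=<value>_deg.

crossed belt: β = asin((r1+r2)/C) = asin(25/60) = 24.6243°
wrap1 = wrap2 = π + 2β = 229.2486°

wrap1=229.25_deg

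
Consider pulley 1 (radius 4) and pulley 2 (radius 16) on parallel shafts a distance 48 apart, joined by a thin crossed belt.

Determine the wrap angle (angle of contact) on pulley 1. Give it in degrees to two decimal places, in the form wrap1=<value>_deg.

wrap1=229.25_deg

crossed belt: β = asin((r1+r2)/C) = asin(20/48) = 24.6243°
wrap1 = wrap2 = π + 2β = 229.2486°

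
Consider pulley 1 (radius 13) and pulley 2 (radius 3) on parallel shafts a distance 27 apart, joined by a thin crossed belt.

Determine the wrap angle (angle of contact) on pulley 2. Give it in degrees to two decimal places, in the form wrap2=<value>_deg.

wrap2=252.68_deg

crossed belt: β = asin((r1+r2)/C) = asin(16/27) = 36.3412°
wrap1 = wrap2 = π + 2β = 252.6824°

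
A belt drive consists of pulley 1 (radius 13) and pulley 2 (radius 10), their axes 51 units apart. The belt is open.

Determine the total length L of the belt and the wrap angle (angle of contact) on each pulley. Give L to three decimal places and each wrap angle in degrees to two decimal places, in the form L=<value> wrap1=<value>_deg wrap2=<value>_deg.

open belt: β = asin((r2−r1)/C) = asin(-3/51) = -3.3723°
wrap1 = π − 2β = 186.7446°
wrap2 = π + 2β = 173.2554°
tangent length = C·cosβ = 50.9117
L = r1·wrap1 + r2·wrap2 + 2·C·cosβ = 13·3.2593 + 10·3.0239 + 2·50.9117 = 174.4332

L=174.433 wrap1=186.74_deg wrap2=173.26_deg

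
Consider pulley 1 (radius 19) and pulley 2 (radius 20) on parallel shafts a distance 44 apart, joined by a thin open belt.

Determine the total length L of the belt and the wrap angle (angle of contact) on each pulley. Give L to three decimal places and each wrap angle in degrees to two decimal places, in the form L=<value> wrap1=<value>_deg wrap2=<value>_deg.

open belt: β = asin((r2−r1)/C) = asin(1/44) = 1.3023°
wrap1 = π − 2β = 177.3954°
wrap2 = π + 2β = 182.6046°
tangent length = C·cosβ = 43.9886
L = r1·wrap1 + r2·wrap2 + 2·C·cosβ = 19·3.0961 + 20·3.1871 + 2·43.9886 = 210.5448

L=210.545 wrap1=177.40_deg wrap2=182.60_deg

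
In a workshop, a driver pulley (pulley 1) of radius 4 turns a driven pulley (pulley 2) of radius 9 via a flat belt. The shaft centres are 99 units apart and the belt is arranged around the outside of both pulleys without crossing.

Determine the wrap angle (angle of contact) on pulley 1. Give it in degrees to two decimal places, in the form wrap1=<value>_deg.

open belt: β = asin((r2−r1)/C) = asin(5/99) = 2.8950°
wrap1 = π − 2β = 174.2101°
wrap2 = π + 2β = 185.7899°

wrap1=174.21_deg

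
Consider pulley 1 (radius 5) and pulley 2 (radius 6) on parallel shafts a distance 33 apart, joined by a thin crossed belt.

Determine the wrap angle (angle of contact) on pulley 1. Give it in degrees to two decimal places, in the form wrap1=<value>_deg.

wrap1=218.94_deg

crossed belt: β = asin((r1+r2)/C) = asin(11/33) = 19.4712°
wrap1 = wrap2 = π + 2β = 218.9424°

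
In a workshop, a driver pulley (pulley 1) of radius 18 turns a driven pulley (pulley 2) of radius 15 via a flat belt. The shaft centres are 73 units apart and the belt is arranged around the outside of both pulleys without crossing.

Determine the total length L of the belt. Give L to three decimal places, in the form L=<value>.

open belt: β = asin((r2−r1)/C) = asin(-3/73) = -2.3553°
wrap1 = π − 2β = 184.7106°
wrap2 = π + 2β = 175.2894°
tangent length = C·cosβ = 72.9383
L = r1·wrap1 + r2·wrap2 + 2·C·cosβ = 18·3.2238 + 15·3.0594 + 2·72.9383 = 249.7959

L=249.796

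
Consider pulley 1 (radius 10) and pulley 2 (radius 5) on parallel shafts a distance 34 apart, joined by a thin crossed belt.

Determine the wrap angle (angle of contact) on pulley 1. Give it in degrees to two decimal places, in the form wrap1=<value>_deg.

wrap1=232.36_deg

crossed belt: β = asin((r1+r2)/C) = asin(15/34) = 26.1790°
wrap1 = wrap2 = π + 2β = 232.3579°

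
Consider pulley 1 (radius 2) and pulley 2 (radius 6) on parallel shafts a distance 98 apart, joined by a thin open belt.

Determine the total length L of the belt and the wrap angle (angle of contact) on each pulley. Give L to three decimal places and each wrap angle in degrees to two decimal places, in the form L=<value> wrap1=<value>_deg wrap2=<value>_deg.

L=221.296 wrap1=175.32_deg wrap2=184.68_deg

open belt: β = asin((r2−r1)/C) = asin(4/98) = 2.3393°
wrap1 = π − 2β = 175.3215°
wrap2 = π + 2β = 184.6785°
tangent length = C·cosβ = 97.9183
L = r1·wrap1 + r2·wrap2 + 2·C·cosβ = 2·3.0599 + 6·3.2232 + 2·97.9183 = 221.2960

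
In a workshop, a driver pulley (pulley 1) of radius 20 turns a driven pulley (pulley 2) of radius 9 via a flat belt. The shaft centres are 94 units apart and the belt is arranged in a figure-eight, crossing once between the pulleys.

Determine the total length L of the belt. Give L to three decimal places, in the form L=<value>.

crossed belt: β = asin((r1+r2)/C) = asin(29/94) = 17.9695°
wrap1 = wrap2 = π + 2β = 215.9390°
tangent length = C·cosβ = 89.4148
L = (r1+r2)·wrap + 2·C·cosβ = 29·3.7688 + 2·89.4148 = 288.1261

L=288.126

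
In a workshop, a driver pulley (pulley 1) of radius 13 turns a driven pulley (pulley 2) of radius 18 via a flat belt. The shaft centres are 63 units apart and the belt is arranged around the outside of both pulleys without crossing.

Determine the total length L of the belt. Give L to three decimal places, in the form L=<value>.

L=223.786

open belt: β = asin((r2−r1)/C) = asin(5/63) = 4.5521°
wrap1 = π − 2β = 170.8959°
wrap2 = π + 2β = 189.1041°
tangent length = C·cosβ = 62.8013
L = r1·wrap1 + r2·wrap2 + 2·C·cosβ = 13·2.9827 + 18·3.3005 + 2·62.8013 = 223.7864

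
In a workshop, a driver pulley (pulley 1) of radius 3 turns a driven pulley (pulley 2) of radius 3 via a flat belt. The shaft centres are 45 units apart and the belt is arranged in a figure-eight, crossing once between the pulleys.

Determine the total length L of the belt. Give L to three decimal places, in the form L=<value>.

L=109.651

crossed belt: β = asin((r1+r2)/C) = asin(6/45) = 7.6623°
wrap1 = wrap2 = π + 2β = 195.3245°
tangent length = C·cosβ = 44.5982
L = (r1+r2)·wrap + 2·C·cosβ = 6·3.4091 + 2·44.5982 = 109.6507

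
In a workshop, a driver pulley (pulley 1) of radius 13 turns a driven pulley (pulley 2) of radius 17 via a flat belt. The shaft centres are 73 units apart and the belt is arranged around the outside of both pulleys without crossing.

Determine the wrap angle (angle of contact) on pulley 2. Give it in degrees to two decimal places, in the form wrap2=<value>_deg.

wrap2=186.28_deg

open belt: β = asin((r2−r1)/C) = asin(4/73) = 3.1411°
wrap1 = π − 2β = 173.7179°
wrap2 = π + 2β = 186.2821°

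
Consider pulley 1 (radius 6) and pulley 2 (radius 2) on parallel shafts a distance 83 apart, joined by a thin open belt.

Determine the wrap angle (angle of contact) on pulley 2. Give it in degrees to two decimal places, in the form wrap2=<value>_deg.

open belt: β = asin((r2−r1)/C) = asin(-4/83) = -2.7623°
wrap1 = π − 2β = 185.5246°
wrap2 = π + 2β = 174.4754°

wrap2=174.48_deg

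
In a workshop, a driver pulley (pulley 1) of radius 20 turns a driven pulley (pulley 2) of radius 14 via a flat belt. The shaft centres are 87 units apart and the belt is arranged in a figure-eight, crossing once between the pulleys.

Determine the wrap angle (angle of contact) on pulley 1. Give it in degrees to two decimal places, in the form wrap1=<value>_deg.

crossed belt: β = asin((r1+r2)/C) = asin(34/87) = 23.0046°
wrap1 = wrap2 = π + 2β = 226.0091°

wrap1=226.01_deg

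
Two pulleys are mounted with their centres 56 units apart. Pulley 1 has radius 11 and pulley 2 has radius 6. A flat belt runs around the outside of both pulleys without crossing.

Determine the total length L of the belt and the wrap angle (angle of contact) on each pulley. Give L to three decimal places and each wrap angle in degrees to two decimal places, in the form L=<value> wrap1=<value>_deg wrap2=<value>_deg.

open belt: β = asin((r2−r1)/C) = asin(-5/56) = -5.1225°
wrap1 = π − 2β = 190.2450°
wrap2 = π + 2β = 169.7550°
tangent length = C·cosβ = 55.7763
L = r1·wrap1 + r2·wrap2 + 2·C·cosβ = 11·3.3204 + 6·2.9628 + 2·55.7763 = 165.8538

L=165.854 wrap1=190.25_deg wrap2=169.75_deg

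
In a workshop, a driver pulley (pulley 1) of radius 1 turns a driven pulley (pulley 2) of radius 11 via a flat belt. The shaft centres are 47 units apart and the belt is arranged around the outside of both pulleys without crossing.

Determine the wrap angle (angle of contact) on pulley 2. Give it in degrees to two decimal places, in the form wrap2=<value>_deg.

wrap2=204.57_deg

open belt: β = asin((r2−r1)/C) = asin(10/47) = 12.2845°
wrap1 = π − 2β = 155.4310°
wrap2 = π + 2β = 204.5690°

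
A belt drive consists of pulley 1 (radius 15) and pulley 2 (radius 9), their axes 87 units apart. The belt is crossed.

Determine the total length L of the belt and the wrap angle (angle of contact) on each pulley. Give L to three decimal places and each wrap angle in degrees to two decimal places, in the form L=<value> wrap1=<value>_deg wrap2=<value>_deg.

L=256.062 wrap1=212.03_deg wrap2=212.03_deg

crossed belt: β = asin((r1+r2)/C) = asin(24/87) = 16.0134°
wrap1 = wrap2 = π + 2β = 212.0268°
tangent length = C·cosβ = 83.6242
L = (r1+r2)·wrap + 2·C·cosβ = 24·3.7006 + 2·83.6242 = 256.0619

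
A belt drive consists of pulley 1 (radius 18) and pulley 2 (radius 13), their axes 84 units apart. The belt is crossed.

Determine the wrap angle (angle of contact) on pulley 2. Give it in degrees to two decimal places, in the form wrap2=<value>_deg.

crossed belt: β = asin((r1+r2)/C) = asin(31/84) = 21.6569°
wrap1 = wrap2 = π + 2β = 223.3138°

wrap2=223.31_deg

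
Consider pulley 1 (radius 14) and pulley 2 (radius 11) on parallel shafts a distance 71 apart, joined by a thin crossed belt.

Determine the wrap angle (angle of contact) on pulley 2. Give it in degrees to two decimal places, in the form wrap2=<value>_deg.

wrap2=221.23_deg

crossed belt: β = asin((r1+r2)/C) = asin(25/71) = 20.6166°
wrap1 = wrap2 = π + 2β = 221.2332°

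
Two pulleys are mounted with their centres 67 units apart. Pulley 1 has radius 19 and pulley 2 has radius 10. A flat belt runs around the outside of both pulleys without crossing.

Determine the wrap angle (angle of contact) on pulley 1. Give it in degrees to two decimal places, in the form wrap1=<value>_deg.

open belt: β = asin((r2−r1)/C) = asin(-9/67) = -7.7198°
wrap1 = π − 2β = 195.4396°
wrap2 = π + 2β = 164.5604°

wrap1=195.44_deg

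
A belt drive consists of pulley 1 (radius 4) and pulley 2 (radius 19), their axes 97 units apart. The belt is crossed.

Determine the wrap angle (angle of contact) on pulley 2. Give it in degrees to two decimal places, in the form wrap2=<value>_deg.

wrap2=207.43_deg

crossed belt: β = asin((r1+r2)/C) = asin(23/97) = 13.7162°
wrap1 = wrap2 = π + 2β = 207.4325°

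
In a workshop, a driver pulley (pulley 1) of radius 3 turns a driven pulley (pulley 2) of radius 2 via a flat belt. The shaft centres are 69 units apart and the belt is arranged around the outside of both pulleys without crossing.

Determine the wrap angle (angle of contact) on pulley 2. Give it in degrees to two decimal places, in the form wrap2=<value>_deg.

wrap2=178.34_deg

open belt: β = asin((r2−r1)/C) = asin(-1/69) = -0.8304°
wrap1 = π − 2β = 181.6608°
wrap2 = π + 2β = 178.3392°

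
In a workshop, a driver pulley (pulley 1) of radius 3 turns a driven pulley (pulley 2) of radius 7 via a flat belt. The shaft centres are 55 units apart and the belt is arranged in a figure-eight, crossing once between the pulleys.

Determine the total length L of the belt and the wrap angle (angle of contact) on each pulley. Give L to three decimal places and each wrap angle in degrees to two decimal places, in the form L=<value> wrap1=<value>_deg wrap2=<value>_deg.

crossed belt: β = asin((r1+r2)/C) = asin(10/55) = 10.4757°
wrap1 = wrap2 = π + 2β = 200.9514°
tangent length = C·cosβ = 54.0833
L = (r1+r2)·wrap + 2·C·cosβ = 10·3.5073 + 2·54.0833 = 143.2392

L=143.239 wrap1=200.95_deg wrap2=200.95_deg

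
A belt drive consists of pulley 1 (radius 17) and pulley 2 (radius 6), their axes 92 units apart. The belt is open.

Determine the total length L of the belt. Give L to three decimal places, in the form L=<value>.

L=257.573

open belt: β = asin((r2−r1)/C) = asin(-11/92) = -6.8670°
wrap1 = π − 2β = 193.7340°
wrap2 = π + 2β = 166.2660°
tangent length = C·cosβ = 91.3400
L = r1·wrap1 + r2·wrap2 + 2·C·cosβ = 17·3.3813 + 6·2.9019 + 2·91.3400 = 257.5734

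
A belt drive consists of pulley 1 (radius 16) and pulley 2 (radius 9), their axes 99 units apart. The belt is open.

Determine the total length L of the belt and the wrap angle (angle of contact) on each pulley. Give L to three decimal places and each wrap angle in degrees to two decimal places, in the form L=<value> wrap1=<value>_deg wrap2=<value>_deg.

L=277.035 wrap1=188.11_deg wrap2=171.89_deg

open belt: β = asin((r2−r1)/C) = asin(-7/99) = -4.0546°
wrap1 = π − 2β = 188.1092°
wrap2 = π + 2β = 171.8908°
tangent length = C·cosβ = 98.7522
L = r1·wrap1 + r2·wrap2 + 2·C·cosβ = 16·3.2831 + 9·3.0001 + 2·98.7522 = 277.0350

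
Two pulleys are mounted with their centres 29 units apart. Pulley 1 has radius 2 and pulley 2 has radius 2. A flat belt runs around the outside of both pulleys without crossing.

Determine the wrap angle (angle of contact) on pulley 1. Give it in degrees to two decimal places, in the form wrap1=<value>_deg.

wrap1=180.00_deg

open belt: β = asin((r2−r1)/C) = asin(0/29) = 0.0000°
wrap1 = π − 2β = 180.0000°
wrap2 = π + 2β = 180.0000°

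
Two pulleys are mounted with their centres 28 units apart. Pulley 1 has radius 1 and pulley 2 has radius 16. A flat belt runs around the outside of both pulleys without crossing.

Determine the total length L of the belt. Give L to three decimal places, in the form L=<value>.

L=117.654

open belt: β = asin((r2−r1)/C) = asin(15/28) = 32.3924°
wrap1 = π − 2β = 115.2153°
wrap2 = π + 2β = 244.7847°
tangent length = C·cosβ = 23.6432
L = r1·wrap1 + r2·wrap2 + 2·C·cosβ = 1·2.0109 + 16·4.2723 + 2·23.6432 = 117.6540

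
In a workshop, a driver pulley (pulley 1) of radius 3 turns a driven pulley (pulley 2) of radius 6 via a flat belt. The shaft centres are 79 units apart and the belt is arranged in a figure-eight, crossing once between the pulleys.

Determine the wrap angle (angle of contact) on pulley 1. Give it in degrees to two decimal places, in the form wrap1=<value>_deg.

wrap1=193.08_deg

crossed belt: β = asin((r1+r2)/C) = asin(9/79) = 6.5416°
wrap1 = wrap2 = π + 2β = 193.0831°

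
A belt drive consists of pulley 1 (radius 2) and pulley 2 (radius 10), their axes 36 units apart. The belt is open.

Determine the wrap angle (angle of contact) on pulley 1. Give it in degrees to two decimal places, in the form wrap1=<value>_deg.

open belt: β = asin((r2−r1)/C) = asin(8/36) = 12.8396°
wrap1 = π − 2β = 154.3208°
wrap2 = π + 2β = 205.6792°

wrap1=154.32_deg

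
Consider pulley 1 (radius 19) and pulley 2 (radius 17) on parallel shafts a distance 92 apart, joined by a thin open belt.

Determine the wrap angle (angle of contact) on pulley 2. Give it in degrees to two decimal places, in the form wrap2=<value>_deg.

wrap2=177.51_deg

open belt: β = asin((r2−r1)/C) = asin(-2/92) = -1.2457°
wrap1 = π − 2β = 182.4913°
wrap2 = π + 2β = 177.5087°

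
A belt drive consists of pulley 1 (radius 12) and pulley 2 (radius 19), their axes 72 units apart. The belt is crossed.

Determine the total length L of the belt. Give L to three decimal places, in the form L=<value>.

crossed belt: β = asin((r1+r2)/C) = asin(31/72) = 25.5028°
wrap1 = wrap2 = π + 2β = 231.0056°
tangent length = C·cosβ = 64.9846
L = (r1+r2)·wrap + 2·C·cosβ = 31·4.0318 + 2·64.9846 = 254.9553

L=254.955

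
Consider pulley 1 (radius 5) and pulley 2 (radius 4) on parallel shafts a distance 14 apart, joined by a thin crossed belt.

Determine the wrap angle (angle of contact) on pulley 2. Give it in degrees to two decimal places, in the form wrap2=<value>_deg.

crossed belt: β = asin((r1+r2)/C) = asin(9/14) = 40.0052°
wrap1 = wrap2 = π + 2β = 260.0104°

wrap2=260.01_deg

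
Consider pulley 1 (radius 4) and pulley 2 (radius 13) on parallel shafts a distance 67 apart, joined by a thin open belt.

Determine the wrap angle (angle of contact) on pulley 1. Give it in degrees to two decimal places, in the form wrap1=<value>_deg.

open belt: β = asin((r2−r1)/C) = asin(9/67) = 7.7198°
wrap1 = π − 2β = 164.5604°
wrap2 = π + 2β = 195.4396°

wrap1=164.56_deg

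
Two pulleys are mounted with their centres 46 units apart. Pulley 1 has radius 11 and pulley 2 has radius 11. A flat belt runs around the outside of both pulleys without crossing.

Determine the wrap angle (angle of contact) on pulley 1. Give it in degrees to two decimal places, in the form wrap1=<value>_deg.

wrap1=180.00_deg

open belt: β = asin((r2−r1)/C) = asin(0/46) = 0.0000°
wrap1 = π − 2β = 180.0000°
wrap2 = π + 2β = 180.0000°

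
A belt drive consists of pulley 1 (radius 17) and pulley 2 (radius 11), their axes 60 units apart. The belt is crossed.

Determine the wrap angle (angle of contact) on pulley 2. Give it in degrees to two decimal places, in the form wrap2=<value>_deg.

crossed belt: β = asin((r1+r2)/C) = asin(28/60) = 27.8181°
wrap1 = wrap2 = π + 2β = 235.6363°

wrap2=235.64_deg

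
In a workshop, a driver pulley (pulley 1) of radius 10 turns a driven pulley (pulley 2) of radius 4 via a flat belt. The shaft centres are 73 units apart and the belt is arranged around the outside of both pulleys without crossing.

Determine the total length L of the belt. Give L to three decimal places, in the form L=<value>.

L=190.476

open belt: β = asin((r2−r1)/C) = asin(-6/73) = -4.7146°
wrap1 = π − 2β = 189.4291°
wrap2 = π + 2β = 170.5709°
tangent length = C·cosβ = 72.7530
L = r1·wrap1 + r2·wrap2 + 2·C·cosβ = 10·3.3062 + 4·2.9770 + 2·72.7530 = 190.4757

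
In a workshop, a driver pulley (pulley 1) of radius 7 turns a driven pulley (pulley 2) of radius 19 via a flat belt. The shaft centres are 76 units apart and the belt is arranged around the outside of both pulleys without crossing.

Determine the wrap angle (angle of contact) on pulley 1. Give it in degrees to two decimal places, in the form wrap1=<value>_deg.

wrap1=161.83_deg

open belt: β = asin((r2−r1)/C) = asin(12/76) = 9.0847°
wrap1 = π − 2β = 161.8306°
wrap2 = π + 2β = 198.1694°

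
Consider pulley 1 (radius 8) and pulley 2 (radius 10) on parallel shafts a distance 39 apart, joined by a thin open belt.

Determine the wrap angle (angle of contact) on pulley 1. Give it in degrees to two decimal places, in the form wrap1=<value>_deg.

open belt: β = asin((r2−r1)/C) = asin(2/39) = 2.9395°
wrap1 = π − 2β = 174.1209°
wrap2 = π + 2β = 185.8791°

wrap1=174.12_deg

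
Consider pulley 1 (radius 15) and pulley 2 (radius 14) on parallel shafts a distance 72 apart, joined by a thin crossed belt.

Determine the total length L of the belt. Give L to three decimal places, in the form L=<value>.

crossed belt: β = asin((r1+r2)/C) = asin(29/72) = 23.7519°
wrap1 = wrap2 = π + 2β = 227.5039°
tangent length = C·cosβ = 65.9014
L = (r1+r2)·wrap + 2·C·cosβ = 29·3.9707 + 2·65.9014 = 246.9530

L=246.953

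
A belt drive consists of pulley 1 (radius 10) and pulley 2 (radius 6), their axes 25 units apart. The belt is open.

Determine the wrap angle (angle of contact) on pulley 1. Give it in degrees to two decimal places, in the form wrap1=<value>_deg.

open belt: β = asin((r2−r1)/C) = asin(-4/25) = -9.2069°
wrap1 = π − 2β = 198.4138°
wrap2 = π + 2β = 161.5862°

wrap1=198.41_deg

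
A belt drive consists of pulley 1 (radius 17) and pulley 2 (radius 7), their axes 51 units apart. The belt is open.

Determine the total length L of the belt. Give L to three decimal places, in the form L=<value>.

open belt: β = asin((r2−r1)/C) = asin(-10/51) = -11.3077°
wrap1 = π − 2β = 202.6155°
wrap2 = π + 2β = 157.3845°
tangent length = C·cosβ = 50.0100
L = r1·wrap1 + r2·wrap2 + 2·C·cosβ = 17·3.5363 + 7·2.7469 + 2·50.0100 = 179.3654

L=179.365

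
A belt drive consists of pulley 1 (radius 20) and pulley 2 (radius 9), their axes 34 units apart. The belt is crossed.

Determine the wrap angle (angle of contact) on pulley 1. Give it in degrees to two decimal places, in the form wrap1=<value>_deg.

crossed belt: β = asin((r1+r2)/C) = asin(29/34) = 58.5330°
wrap1 = wrap2 = π + 2β = 297.0660°

wrap1=297.07_deg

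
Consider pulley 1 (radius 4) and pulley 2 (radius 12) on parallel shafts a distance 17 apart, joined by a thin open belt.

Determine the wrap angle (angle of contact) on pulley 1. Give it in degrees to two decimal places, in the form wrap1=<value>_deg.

open belt: β = asin((r2−r1)/C) = asin(8/17) = 28.0725°
wrap1 = π − 2β = 123.8550°
wrap2 = π + 2β = 236.1450°

wrap1=123.86_deg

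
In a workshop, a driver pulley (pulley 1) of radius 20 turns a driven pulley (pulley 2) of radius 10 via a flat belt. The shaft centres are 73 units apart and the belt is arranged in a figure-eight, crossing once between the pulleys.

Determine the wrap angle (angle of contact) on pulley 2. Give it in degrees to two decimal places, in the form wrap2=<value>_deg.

wrap2=228.53_deg

crossed belt: β = asin((r1+r2)/C) = asin(30/73) = 24.2651°
wrap1 = wrap2 = π + 2β = 228.5302°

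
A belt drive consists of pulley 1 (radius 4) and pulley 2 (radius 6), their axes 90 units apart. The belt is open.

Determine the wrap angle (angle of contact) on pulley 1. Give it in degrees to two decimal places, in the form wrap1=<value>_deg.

open belt: β = asin((r2−r1)/C) = asin(2/90) = 1.2733°
wrap1 = π − 2β = 177.4533°
wrap2 = π + 2β = 182.5467°

wrap1=177.45_deg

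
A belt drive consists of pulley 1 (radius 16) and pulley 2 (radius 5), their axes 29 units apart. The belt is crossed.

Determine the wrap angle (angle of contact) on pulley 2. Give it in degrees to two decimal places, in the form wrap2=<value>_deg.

crossed belt: β = asin((r1+r2)/C) = asin(21/29) = 46.3972°
wrap1 = wrap2 = π + 2β = 272.7944°

wrap2=272.79_deg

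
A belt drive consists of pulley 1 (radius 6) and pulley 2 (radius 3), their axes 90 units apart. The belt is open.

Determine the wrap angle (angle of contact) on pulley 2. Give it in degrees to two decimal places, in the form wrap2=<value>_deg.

wrap2=176.18_deg

open belt: β = asin((r2−r1)/C) = asin(-3/90) = -1.9102°
wrap1 = π − 2β = 183.8204°
wrap2 = π + 2β = 176.1796°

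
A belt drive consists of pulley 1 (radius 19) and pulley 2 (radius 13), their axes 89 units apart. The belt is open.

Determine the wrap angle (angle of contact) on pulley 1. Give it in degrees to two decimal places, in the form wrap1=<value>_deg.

open belt: β = asin((r2−r1)/C) = asin(-6/89) = -3.8656°
wrap1 = π − 2β = 187.7311°
wrap2 = π + 2β = 172.2689°

wrap1=187.73_deg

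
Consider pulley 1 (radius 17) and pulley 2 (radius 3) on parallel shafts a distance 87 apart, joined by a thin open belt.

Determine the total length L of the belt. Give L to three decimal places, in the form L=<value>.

open belt: β = asin((r2−r1)/C) = asin(-14/87) = -9.2603°
wrap1 = π − 2β = 198.5205°
wrap2 = π + 2β = 161.4795°
tangent length = C·cosβ = 85.8662
L = r1·wrap1 + r2·wrap2 + 2·C·cosβ = 17·3.4648 + 3·2.8183 + 2·85.8662 = 239.0896

L=239.090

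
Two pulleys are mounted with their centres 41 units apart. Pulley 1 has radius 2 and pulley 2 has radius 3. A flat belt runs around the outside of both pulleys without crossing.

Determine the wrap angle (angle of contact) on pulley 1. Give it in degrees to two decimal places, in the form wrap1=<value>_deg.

wrap1=177.20_deg

open belt: β = asin((r2−r1)/C) = asin(1/41) = 1.3976°
wrap1 = π − 2β = 177.2048°
wrap2 = π + 2β = 182.7952°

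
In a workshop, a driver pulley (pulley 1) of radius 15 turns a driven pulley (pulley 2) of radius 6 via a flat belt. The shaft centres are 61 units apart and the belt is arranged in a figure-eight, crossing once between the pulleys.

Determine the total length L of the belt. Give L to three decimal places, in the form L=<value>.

crossed belt: β = asin((r1+r2)/C) = asin(21/61) = 20.1368°
wrap1 = wrap2 = π + 2β = 220.2735°
tangent length = C·cosβ = 57.2713
L = (r1+r2)·wrap + 2·C·cosβ = 21·3.8445 + 2·57.2713 = 195.2770

L=195.277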